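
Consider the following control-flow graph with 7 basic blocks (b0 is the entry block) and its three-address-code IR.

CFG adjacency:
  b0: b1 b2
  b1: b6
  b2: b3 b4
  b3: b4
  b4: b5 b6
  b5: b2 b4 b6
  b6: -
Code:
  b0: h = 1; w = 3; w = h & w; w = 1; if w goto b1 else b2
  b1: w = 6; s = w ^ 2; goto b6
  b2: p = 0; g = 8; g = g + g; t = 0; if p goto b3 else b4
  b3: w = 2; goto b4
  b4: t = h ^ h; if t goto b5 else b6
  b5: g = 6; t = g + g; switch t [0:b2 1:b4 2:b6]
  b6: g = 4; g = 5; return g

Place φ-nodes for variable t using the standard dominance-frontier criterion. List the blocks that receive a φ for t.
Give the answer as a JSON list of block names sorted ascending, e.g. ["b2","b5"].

Answer: ["b2", "b4", "b6"]

Derivation:
idom tree: b1←b0 b2←b0 b3←b2 b4←b2 b5←b4 b6←b0
Dom∩ at merges:
  b2: preds {b0,b5}: {b0} ∩ {b0,b2,b4,b5} = {b0}; idom=b0
  b4: preds {b2,b3,b5}: {b0,b2} ∩ {b0,b2,b3} ∩ {b0,b2,b4,b5} = {b0,b2}; idom=b2
  b6: preds {b1,b4,b5}: {b0,b1} ∩ {b0,b2,b4} ∩ {b0,b2,b4,b5} = {b0}; idom=b0

DF walk-up:
  join b2 pred b0: · stop@b0
  join b2 pred b5: b5→b4→b2 stop@b0
  join b4 pred b2: · stop@b2
  join b4 pred b3: b3 stop@b2
  join b4 pred b5: b5→b4 stop@b2
  join b6 pred b1: b1 stop@b0
  join b6 pred b4: b4→b2 stop@b0
  join b6 pred b5: b5→b4→b2 stop@b0
  b0 → ∅
  b1 → {b6}
  b2 → {b2,b6}
  b3 → {b4}
  b4 → {b2,b4,b6}
  b5 → {b2,b4,b6}
  b6 → ∅

φ for t: defs {b2,b4,b5}
  DF⁺ = {b2,b4,b6}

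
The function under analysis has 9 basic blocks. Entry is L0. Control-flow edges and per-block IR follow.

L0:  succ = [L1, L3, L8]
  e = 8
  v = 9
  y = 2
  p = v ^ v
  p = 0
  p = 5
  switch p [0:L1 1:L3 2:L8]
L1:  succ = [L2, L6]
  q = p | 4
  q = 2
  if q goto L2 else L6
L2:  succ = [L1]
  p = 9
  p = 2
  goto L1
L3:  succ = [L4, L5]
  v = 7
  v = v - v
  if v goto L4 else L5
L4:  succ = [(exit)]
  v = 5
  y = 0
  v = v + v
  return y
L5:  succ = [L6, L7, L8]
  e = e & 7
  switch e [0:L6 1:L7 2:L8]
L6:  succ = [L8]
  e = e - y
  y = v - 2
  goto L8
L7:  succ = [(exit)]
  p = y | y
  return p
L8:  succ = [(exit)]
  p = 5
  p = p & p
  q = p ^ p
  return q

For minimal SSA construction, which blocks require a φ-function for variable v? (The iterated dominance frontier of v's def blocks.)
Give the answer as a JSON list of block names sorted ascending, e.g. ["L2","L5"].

Answer: ["L6", "L8"]

Working:
idom tree: L1←L0 L2←L1 L3←L0 L4←L3 L5←L3 L6←L0 L7←L5 L8←L0
Dom∩ at merges:
  L1: preds {L0,L2}: {L0} ∩ {L0,L1,L2} = {L0}; idom=L0
  L6: preds {L1,L5}: {L0,L1} ∩ {L0,L3,L5} = {L0}; idom=L0
  L8: preds {L0,L5,L6}: {L0} ∩ {L0,L3,L5} ∩ {L0,L6} = {L0}; idom=L0

DF walk-up:
  join L1 pred L0: · stop@L0
  join L1 pred L2: L2→L1 stop@L0
  join L6 pred L1: L1 stop@L0
  join L6 pred L5: L5→L3 stop@L0
  join L8 pred L0: · stop@L0
  join L8 pred L5: L5→L3 stop@L0
  join L8 pred L6: L6 stop@L0
  L0: DF=∅
  L1: DF={L1,L6}
  L2: DF={L1}
  L3: DF={L6,L8}
  L4: DF=∅
  L5: DF={L6,L8}
  L6: DF={L8}
  L7: DF=∅
  L8: DF=∅

φ for v: defs {L0,L3,L4}
  DF⁺ = {L6,L8}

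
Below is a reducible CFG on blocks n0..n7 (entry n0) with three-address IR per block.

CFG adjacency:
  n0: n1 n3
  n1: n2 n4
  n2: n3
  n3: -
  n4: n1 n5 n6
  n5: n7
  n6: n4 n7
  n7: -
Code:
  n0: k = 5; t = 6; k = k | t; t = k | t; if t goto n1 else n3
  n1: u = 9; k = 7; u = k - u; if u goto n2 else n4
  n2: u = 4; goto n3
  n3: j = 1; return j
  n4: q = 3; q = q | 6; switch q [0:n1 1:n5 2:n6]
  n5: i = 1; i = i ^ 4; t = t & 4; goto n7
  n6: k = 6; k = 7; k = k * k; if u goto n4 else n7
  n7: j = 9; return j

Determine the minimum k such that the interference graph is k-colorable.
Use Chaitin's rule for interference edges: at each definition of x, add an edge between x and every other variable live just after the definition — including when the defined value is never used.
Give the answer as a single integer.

Block summaries:
  n0 def {k,t} use ∅
  n1 def {k,u} use ∅
  n2 def {u} use ∅
  n3 def {j} use ∅
  n4 def {q} use ∅
  n5 def {i,t} use {t}
  n6 def {k} use {u}
  n7 def {j} use ∅

Live sets:
  n0 li=∅ lo={t}
  n1 li={t} lo={t,u}
  n2 li=∅ lo=∅
  n3 li=∅ lo=∅
  n4 li={t,u} lo={t,u}
  n5 li={t} lo=∅
  n6 li={t,u} lo={t,u}
  n7 li=∅ lo=∅

Conflict graph:
  i — {t}
  j — ∅
  k — {t,u}
  q — {t,u}
  t — {i,k,q,u}
  u — {k,q,t}

Registers:
  {k,t,u} pairwise interfere (3-clique) ⇒ χ ≥ 3
  assign i→R1 j→R0 k→R2 q→R2 t→R0 u→R1 — no edge inside a register ⇒ χ ≤ 3
  χ = 3

Answer: 3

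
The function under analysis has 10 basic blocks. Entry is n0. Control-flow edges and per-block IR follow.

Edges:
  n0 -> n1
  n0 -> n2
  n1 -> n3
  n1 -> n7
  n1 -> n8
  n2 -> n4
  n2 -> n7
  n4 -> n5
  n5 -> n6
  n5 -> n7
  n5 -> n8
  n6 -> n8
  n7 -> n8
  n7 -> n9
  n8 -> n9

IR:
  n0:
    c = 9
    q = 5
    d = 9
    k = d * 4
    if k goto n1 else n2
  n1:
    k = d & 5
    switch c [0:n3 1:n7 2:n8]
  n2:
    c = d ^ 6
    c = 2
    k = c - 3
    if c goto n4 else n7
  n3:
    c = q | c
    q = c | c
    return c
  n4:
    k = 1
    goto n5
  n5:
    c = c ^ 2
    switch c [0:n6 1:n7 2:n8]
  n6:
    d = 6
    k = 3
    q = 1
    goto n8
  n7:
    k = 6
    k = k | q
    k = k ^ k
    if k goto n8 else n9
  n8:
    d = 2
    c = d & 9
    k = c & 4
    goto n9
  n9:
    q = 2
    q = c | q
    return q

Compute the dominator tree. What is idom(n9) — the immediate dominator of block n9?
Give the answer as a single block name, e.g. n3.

idom tree: n1←n0 n2←n0 n3←n1 n4←n2 n5←n4 n6←n5 n7←n0 n8←n0 n9←n0
Dom∩ at merges:
  n7: preds {n1,n2,n5}: {n0,n1} ∩ {n0,n2} ∩ {n0,n2,n4,n5} = {n0}; idom=n0
  n8: preds {n1,n5,n6,n7}: {n0,n1} ∩ {n0,n2,n4,n5} ∩ {n0,n2,n4,n5,n6} ∩ {n0,n7} = {n0}; idom=n0
  n9: preds {n7,n8}: {n0,n7} ∩ {n0,n8} = {n0}; idom=n0

idom(n9) = n0

Answer: n0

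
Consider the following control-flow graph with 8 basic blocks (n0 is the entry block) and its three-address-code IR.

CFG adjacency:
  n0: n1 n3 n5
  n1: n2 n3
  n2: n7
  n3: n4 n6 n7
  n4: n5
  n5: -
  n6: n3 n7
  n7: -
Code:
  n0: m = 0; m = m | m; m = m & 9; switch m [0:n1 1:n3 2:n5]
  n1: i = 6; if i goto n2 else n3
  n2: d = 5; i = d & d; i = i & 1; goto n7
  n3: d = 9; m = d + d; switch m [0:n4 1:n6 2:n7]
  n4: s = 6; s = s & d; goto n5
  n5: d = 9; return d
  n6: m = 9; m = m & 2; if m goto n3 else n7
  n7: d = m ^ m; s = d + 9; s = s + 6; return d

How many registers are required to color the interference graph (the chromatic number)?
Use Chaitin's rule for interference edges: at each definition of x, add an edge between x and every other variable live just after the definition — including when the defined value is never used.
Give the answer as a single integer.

Block summaries:
  n0: {m} / ∅
  n1: {i} / ∅
  n2: {d,i} / ∅
  n3: {d,m} / ∅
  n4: {s} / {d}
  n5: {d} / ∅
  n6: {m} / ∅
  n7: {d,s} / {m}

Backward fixpoint:
  n0: in=∅ out={m}
  n1: in={m} out={m}
  n2: in={m} out={m}
  n3: in=∅ out={d,m}
  n4: in={d} out=∅
  n5: in=∅ out=∅
  n6: in=∅ out={m}
  n7: in={m} out=∅

Interfere edges:
  d: {m,s}
  i: {m}
  m: {d,i}
  s: {d}

Colouring:
  {d,m} pairwise interfere (2-clique) ⇒ χ ≥ 2
  2-colouring: c0={d,i}  c1={m,s}
  χ = 2

Answer: 2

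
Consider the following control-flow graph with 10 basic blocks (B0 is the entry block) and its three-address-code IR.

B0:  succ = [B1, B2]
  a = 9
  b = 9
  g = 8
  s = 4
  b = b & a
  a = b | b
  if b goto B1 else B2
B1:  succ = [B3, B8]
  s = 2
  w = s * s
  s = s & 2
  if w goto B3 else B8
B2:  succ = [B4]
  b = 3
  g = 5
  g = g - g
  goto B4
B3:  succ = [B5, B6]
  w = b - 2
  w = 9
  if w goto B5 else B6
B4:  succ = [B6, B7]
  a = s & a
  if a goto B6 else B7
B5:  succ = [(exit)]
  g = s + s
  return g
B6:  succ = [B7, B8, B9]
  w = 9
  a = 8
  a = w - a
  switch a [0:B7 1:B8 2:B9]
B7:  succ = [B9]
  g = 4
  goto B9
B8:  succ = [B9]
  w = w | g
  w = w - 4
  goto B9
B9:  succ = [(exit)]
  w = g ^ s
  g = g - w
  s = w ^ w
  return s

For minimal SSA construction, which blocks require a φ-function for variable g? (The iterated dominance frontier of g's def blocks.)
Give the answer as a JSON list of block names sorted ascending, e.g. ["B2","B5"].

idom tree: B1←B0 B2←B0 B3←B1 B4←B2 B5←B3 B6←B0 B7←B0 B8←B0 B9←B0
Join-block Dom:
  B6: preds {B3,B4}: {B0,B1,B3} ∩ {B0,B2,B4} = {B0}; idom=B0
  B7: preds {B4,B6}: {B0,B2,B4} ∩ {B0,B6} = {B0}; idom=B0
  B8: preds {B1,B6}: {B0,B1} ∩ {B0,B6} = {B0}; idom=B0
  B9: preds {B6,B7,B8}: {B0,B6} ∩ {B0,B7} ∩ {B0,B8} = {B0}; idom=B0

Frontier:
  join B6 pred B3: B3→B1 stop@B0
  join B6 pred B4: B4→B2 stop@B0
  join B7 pred B4: B4→B2 stop@B0
  join B7 pred B6: B6 stop@B0
  join B8 pred B1: B1 stop@B0
  join B8 pred B6: B6 stop@B0
  join B9 pred B6: B6 stop@B0
  join B9 pred B7: B7 stop@B0
  join B9 pred B8: B8 stop@B0
  B0 → ∅
  B1 → {B6,B8}
  B2 → {B6,B7}
  B3 → {B6}
  B4 → {B6,B7}
  B5 → ∅
  B6 → {B7,B8,B9}
  B7 → {B9}
  B8 → {B9}
  B9 → ∅

φ for g: defs {B0,B2,B5,B7,B9}
  DF⁺ = {B6,B7,B8,B9}

Answer: ["B6", "B7", "B8", "B9"]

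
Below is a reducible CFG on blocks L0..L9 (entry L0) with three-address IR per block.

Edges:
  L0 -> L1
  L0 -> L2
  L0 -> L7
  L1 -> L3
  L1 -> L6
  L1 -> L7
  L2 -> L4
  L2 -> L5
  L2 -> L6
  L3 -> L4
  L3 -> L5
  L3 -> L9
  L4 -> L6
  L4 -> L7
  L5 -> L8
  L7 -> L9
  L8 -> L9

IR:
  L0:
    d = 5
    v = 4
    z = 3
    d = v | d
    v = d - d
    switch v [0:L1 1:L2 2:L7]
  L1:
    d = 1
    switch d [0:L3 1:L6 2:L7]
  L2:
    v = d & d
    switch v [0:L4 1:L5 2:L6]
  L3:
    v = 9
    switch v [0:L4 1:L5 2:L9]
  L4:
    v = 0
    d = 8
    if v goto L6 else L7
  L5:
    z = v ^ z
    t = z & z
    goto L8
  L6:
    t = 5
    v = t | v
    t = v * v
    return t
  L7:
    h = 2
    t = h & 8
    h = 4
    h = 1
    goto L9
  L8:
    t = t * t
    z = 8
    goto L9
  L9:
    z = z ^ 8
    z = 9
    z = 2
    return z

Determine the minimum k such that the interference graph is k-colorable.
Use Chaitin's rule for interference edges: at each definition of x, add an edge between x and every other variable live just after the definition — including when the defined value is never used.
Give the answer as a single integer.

Answer: 3

Derivation:
def/use:
  L0: def={d,v,z} ue=∅
  L1: def={d} ue=∅
  L2: def={v} ue={d}
  L3: def={v} ue=∅
  L4: def={d,v} ue=∅
  L5: def={t,z} ue={v,z}
  L6: def={t,v} ue={v}
  L7: def={h,t} ue=∅
  L8: def={t,z} ue={t}
  L9: def={z} ue={z}

Liveness:
  L0 li=∅ lo={d,v,z}
  L1 li={v,z} lo={v,z}
  L2 li={d,z} lo={v,z}
  L3 li={z} lo={v,z}
  L4 li={z} lo={v,z}
  L5 li={v,z} lo={t}
  L6 li={v} lo=∅
  L7 li={z} lo={z}
  L8 li={t} lo={z}
  L9 li={z} lo=∅

Interfere edges:
  d — {v,z}
  h — {z}
  t — {v,z}
  v — {d,t,z}
  z — {d,h,t,v}

Registers:
  {d,v,z} pairwise interfere (3-clique) ⇒ χ ≥ 3
  assign d→c2 h→c1 t→c2 v→c1 z→c0 — no edge inside a register ⇒ χ ≤ 3
  χ = 3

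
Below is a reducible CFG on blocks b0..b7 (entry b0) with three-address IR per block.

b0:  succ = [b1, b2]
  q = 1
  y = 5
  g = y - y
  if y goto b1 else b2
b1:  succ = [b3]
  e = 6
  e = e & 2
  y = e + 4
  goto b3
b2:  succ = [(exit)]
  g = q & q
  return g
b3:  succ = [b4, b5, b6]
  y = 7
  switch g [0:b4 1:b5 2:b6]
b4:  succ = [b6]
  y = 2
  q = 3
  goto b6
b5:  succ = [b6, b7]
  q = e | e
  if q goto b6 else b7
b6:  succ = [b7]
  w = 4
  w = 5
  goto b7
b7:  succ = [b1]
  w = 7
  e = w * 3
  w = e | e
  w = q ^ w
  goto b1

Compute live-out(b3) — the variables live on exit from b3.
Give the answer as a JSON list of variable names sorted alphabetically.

Answer: ["e", "g", "q"]

Analysis:
def/use:
  b0 def {g,q,y} use ∅
  b1 def {e,y} use ∅
  b2 def {g} use {q}
  b3 def {y} use {g}
  b4 def {q,y} use ∅
  b5 def {q} use {e}
  b6 def {w} use ∅
  b7 def {e,w} use {q}

Live sets:
  live b0: ∅→{g,q}
  live b1: {g,q}→{e,g,q}
  live b2: {q}→∅
  live b3: {e,g,q}→{e,g,q}
  live b4: {g}→{g,q}
  live b5: {e,g}→{g,q}
  live b6: {g,q}→{g,q}
  live b7: {g,q}→{g,q}

live-out(b3) = ["e", "g", "q"]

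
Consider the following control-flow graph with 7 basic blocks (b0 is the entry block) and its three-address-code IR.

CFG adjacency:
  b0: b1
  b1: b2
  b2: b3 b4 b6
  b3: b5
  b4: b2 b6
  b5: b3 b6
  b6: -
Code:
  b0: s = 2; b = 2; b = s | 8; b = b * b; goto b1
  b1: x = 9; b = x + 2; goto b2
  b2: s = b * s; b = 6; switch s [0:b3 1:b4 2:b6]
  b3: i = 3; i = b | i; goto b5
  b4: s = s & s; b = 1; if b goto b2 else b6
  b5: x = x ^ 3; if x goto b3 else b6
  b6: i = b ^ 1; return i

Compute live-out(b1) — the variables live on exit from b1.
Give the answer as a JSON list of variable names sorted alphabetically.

Answer: ["b", "s", "x"]

Derivation:
def/use:
  b0: {b,s} / ∅
  b1: {b,x} / ∅
  b2: {b,s} / {b,s}
  b3: {i} / {b}
  b4: {b,s} / {s}
  b5: {x} / {x}
  b6: {i} / {b}

Backward fixpoint:
  b0: in=∅ out={s}
  b1: in={s} out={b,s,x}
  b2: in={b,s,x} out={b,s,x}
  b3: in={b,x} out={b,x}
  b4: in={s,x} out={b,s,x}
  b5: in={b,x} out={b,x}
  b6: in={b} out=∅

live-out(b1) = ["b", "s", "x"]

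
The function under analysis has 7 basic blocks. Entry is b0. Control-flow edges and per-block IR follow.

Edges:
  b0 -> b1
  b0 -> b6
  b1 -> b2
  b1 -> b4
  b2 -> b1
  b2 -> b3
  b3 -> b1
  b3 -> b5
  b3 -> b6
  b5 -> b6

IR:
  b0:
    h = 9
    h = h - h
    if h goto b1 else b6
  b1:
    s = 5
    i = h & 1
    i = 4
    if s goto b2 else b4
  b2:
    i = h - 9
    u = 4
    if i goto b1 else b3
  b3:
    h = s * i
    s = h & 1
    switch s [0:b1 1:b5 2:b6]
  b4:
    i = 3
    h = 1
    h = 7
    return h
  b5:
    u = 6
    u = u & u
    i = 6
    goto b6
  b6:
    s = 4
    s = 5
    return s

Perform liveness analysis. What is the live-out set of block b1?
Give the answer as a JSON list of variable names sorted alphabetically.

def/use:
  b0 def {h} use ∅
  b1 def {i,s} use {h}
  b2 def {i,u} use {h}
  b3 def {h,s} use {i,s}
  b4 def {h,i} use ∅
  b5 def {i,u} use ∅
  b6 def {s} use ∅

Backward fixpoint:
  b0 li=∅ lo={h}
  b1 li={h} lo={h,s}
  b2 li={h,s} lo={h,i,s}
  b3 li={i,s} lo={h}
  b4 li=∅ lo=∅
  b5 li=∅ lo=∅
  b6 li=∅ lo=∅

live-out(b1) = ["h", "s"]

Answer: ["h", "s"]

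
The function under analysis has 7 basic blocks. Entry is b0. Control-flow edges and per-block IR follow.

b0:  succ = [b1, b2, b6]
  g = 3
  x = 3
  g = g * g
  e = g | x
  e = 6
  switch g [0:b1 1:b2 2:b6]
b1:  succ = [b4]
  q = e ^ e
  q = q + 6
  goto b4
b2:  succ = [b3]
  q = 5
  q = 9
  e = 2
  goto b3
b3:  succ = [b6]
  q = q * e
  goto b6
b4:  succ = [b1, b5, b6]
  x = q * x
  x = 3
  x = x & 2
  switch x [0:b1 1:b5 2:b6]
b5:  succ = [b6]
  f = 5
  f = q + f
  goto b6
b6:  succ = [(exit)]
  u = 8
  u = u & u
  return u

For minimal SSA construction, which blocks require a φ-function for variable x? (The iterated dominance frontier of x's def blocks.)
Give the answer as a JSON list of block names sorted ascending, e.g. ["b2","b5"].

Answer: ["b1", "b6"]

Derivation:
idom tree: b1←b0 b2←b0 b3←b2 b4←b1 b5←b4 b6←b0
Dom at joins:
  b1: preds {b0,b4}: {b0} ∩ {b0,b1,b4} = {b0}; idom=b0
  b6: preds {b0,b3,b4,b5}: {b0} ∩ {b0,b2,b3} ∩ {b0,b1,b4} ∩ {b0,b1,b4,b5} = {b0}; idom=b0

Frontier:
  join b1 pred b0: · stop@b0
  join b1 pred b4: b4→b1 stop@b0
  join b6 pred b0: · stop@b0
  join b6 pred b3: b3→b2 stop@b0
  join b6 pred b4: b4→b1 stop@b0
  join b6 pred b5: b5→b4→b1 stop@b0
  b0 → ∅
  b1 → {b1,b6}
  b2 → {b6}
  b3 → {b6}
  b4 → {b1,b6}
  b5 → {b6}
  b6 → ∅

φ for x: defs {b0,b4}
  DF⁺ = {b1,b6}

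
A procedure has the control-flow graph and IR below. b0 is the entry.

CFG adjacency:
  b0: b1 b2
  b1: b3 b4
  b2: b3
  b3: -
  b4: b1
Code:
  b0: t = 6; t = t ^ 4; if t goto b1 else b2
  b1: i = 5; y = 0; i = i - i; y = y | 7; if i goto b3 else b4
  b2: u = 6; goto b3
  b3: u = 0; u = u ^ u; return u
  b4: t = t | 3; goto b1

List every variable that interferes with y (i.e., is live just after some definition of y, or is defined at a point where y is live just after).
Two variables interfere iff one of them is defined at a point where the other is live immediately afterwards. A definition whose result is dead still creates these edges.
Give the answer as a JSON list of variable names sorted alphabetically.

def/use:
  b0 def {t} use ∅
  b1 def {i,y} use ∅
  b2 def {u} use ∅
  b3 def {u} use ∅
  b4 def {t} use {t}

Liveness:
  live b0: ∅→{t}
  live b1: {t}→{t}
  live b2: ∅→∅
  live b3: ∅→∅
  live b4: {t}→{t}

Conflict graph:
  i↔{t,y}
  t↔{i,y}
  u↔∅
  y↔{i,t}

N(y) = ["i", "t"]

Answer: ["i", "t"]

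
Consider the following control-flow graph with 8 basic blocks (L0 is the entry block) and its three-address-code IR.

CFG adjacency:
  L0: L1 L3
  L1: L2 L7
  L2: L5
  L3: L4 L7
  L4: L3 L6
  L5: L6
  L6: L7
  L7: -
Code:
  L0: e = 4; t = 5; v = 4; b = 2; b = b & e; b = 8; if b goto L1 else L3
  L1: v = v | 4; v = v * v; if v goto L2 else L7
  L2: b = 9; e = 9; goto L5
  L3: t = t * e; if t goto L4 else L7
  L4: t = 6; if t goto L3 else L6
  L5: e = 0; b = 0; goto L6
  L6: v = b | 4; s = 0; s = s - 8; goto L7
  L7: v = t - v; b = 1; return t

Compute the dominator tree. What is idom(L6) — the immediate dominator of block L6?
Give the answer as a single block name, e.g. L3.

idom tree: L1←L0 L2←L1 L3←L0 L4←L3 L5←L2 L6←L0 L7←L0
Dom∩ at merges:
  L3: preds {L0,L4}: {L0} ∩ {L0,L3,L4} = {L0}; idom=L0
  L6: preds {L4,L5}: {L0,L3,L4} ∩ {L0,L1,L2,L5} = {L0}; idom=L0
  L7: preds {L1,L3,L6}: {L0,L1} ∩ {L0,L3} ∩ {L0,L6} = {L0}; idom=L0

idom(L6) = L0

Answer: L0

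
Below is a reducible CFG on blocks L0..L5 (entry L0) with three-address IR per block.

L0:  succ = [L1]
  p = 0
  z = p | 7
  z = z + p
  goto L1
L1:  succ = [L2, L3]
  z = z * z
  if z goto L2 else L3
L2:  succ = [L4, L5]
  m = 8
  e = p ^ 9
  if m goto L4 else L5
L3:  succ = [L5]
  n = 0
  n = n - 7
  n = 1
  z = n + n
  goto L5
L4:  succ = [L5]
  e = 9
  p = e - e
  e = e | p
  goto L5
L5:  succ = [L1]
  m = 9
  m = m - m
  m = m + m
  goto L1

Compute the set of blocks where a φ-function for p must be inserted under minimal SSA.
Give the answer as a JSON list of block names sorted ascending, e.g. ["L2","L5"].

idom tree: L1←L0 L2←L1 L3←L1 L4←L2 L5←L1
Dom at joins:
  L1: preds {L0,L5}: {L0} ∩ {L0,L1,L5} = {L0}; idom=L0
  L5: preds {L2,L3,L4}: {L0,L1,L2} ∩ {L0,L1,L3} ∩ {L0,L1,L2,L4} = {L0,L1}; idom=L1

DF derivation:
  join L1 pred L0: · stop@L0
  join L1 pred L5: L5→L1 stop@L0
  join L5 pred L2: L2 stop@L1
  join L5 pred L3: L3 stop@L1
  join L5 pred L4: L4→L2 stop@L1
  DF(L0)=∅
  DF(L1)={L1}
  DF(L2)={L5}
  DF(L3)={L5}
  DF(L4)={L5}
  DF(L5)={L1}

φ for p: defs {L0,L4}
  DF⁺ = {L1,L5}

Answer: ["L1", "L5"]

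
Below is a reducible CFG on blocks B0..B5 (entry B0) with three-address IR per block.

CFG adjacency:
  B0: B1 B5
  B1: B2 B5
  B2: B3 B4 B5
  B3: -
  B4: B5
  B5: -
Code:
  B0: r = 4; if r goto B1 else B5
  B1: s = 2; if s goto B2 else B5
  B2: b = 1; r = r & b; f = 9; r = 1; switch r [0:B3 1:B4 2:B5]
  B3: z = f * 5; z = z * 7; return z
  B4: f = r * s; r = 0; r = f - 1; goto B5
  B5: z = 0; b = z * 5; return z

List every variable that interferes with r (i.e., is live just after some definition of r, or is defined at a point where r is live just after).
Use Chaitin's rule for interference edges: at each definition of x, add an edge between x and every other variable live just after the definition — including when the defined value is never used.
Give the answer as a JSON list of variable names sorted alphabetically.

Answer: ["b", "f", "s"]

Working:
Block summaries:
  B0 def {r} use ∅
  B1 def {s} use ∅
  B2 def {b,f,r} use {r}
  B3 def {z} use {f}
  B4 def {f,r} use {r,s}
  B5 def {b,z} use ∅

Live sets:
  B0: in=∅ out={r}
  B1: in={r} out={r,s}
  B2: in={r,s} out={f,r,s}
  B3: in={f} out=∅
  B4: in={r,s} out=∅
  B5: in=∅ out=∅

Interference:
  b↔{r,s,z}
  f↔{r,s}
  r↔{b,f,s}
  s↔{b,f,r}
  z↔{b}

N(r) = ["b", "f", "s"]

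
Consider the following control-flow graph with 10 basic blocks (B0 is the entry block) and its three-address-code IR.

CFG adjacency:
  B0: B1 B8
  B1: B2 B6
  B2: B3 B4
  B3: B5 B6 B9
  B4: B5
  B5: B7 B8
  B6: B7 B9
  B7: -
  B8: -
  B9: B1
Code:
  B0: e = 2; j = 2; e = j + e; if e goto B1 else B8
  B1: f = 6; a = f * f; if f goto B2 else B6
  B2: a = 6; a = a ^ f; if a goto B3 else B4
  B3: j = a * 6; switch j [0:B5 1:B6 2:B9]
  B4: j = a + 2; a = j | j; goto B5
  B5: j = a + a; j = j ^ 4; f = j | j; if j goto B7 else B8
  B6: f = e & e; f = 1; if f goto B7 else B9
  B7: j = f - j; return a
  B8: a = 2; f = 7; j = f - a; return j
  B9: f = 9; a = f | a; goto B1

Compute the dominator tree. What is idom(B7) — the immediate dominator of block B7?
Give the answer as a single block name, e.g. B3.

Answer: B1

Analysis:
idom tree: B1←B0 B2←B1 B3←B2 B4←B2 B5←B2 B6←B1 B7←B1 B8←B0 B9←B1
Dom∩ at merges:
  B1: preds {B0,B9}: {B0} ∩ {B0,B1,B9} = {B0}; idom=B0
  B5: preds {B3,B4}: {B0,B1,B2,B3} ∩ {B0,B1,B2,B4} = {B0,B1,B2}; idom=B2
  B6: preds {B1,B3}: {B0,B1} ∩ {B0,B1,B2,B3} = {B0,B1}; idom=B1
  B7: preds {B5,B6}: {B0,B1,B2,B5} ∩ {B0,B1,B6} = {B0,B1}; idom=B1
  B8: preds {B0,B5}: {B0} ∩ {B0,B1,B2,B5} = {B0}; idom=B0
  B9: preds {B3,B6}: {B0,B1,B2,B3} ∩ {B0,B1,B6} = {B0,B1}; idom=B1

idom(B7) = B1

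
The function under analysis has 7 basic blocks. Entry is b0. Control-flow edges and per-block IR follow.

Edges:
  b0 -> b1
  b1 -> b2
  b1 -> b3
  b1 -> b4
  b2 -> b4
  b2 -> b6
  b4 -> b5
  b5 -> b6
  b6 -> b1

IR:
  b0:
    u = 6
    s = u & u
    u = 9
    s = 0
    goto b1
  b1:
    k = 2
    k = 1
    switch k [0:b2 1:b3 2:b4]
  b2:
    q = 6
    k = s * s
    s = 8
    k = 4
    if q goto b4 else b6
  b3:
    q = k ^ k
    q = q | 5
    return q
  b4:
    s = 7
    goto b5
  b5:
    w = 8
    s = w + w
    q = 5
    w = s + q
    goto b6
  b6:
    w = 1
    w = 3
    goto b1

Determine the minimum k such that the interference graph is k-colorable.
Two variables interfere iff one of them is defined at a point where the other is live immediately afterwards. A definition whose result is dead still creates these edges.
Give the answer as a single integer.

Answer: 3

Working:
Per-block:
  b0: def={s,u} ue=∅
  b1: def={k} ue=∅
  b2: def={k,q,s} ue={s}
  b3: def={q} ue={k}
  b4: def={s} ue=∅
  b5: def={q,s,w} ue=∅
  b6: def={w} ue=∅

Liveness:
  b0 li=∅ lo={s}
  b1 li={s} lo={k,s}
  b2 li={s} lo={s}
  b3 li={k} lo=∅
  b4 li=∅ lo=∅
  b5 li=∅ lo={s}
  b6 li={s} lo={s}

Interference:
  k↔{q,s}
  q↔{k,s}
  s↔{k,q,w}
  u↔∅
  w↔{s}

Registers:
  clique {k,q,s} ⇒ need ≥ 3
  3-colouring: r0={s,u}  r1={k,w}  r2={q}
  χ = 3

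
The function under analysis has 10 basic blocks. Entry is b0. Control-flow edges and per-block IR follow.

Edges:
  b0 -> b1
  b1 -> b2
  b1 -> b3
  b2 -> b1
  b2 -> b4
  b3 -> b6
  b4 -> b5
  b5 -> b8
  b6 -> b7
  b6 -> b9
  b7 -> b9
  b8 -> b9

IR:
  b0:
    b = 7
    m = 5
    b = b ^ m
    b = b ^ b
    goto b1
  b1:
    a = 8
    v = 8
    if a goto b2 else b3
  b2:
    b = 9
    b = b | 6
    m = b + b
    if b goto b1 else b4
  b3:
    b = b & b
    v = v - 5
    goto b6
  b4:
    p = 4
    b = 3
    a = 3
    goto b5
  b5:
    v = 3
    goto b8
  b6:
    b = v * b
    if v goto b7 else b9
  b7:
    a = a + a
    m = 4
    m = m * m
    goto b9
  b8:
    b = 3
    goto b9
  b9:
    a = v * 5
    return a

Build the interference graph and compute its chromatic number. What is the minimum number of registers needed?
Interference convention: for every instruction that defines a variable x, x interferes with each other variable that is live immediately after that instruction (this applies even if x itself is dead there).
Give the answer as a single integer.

Answer: 3

Analysis:
Per-block:
  b0: def={b,m} ue=∅
  b1: def={a,v} ue=∅
  b2: def={b,m} ue=∅
  b3: def={b,v} ue={b,v}
  b4: def={a,b,p} ue=∅
  b5: def={v} ue=∅
  b6: def={b} ue={b,v}
  b7: def={a,m} ue={a}
  b8: def={b} ue=∅
  b9: def={a} ue={v}

Liveness:
  live b0: ∅→{b}
  live b1: {b}→{a,b,v}
  live b2: ∅→{b}
  live b3: {a,b,v}→{a,b,v}
  live b4: ∅→∅
  live b5: ∅→{v}
  live b6: {a,b,v}→{a,v}
  live b7: {a,v}→{v}
  live b8: {v}→{v}
  live b9: {v}→∅

Interfere edges:
  a↔{b,v}
  b↔{a,m,v}
  m↔{b,v}
  p↔∅
  v↔{a,b,m}

Chromatic number:
  {a,b,v} pairwise interfere (3-clique) ⇒ χ ≥ 3
  3-colouring: R0={b,p}  R1={v}  R2={a,m}
  χ = 3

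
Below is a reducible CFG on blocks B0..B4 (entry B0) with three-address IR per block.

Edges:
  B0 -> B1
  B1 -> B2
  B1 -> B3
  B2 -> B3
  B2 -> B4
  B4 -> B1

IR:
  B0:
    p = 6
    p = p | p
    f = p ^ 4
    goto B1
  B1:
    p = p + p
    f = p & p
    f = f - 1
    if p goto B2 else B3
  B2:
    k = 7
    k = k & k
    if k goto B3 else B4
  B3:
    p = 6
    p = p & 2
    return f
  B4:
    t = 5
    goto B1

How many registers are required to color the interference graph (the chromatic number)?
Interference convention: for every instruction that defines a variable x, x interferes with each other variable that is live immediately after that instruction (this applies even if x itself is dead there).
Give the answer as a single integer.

Answer: 3

Analysis:
Block summaries:
  B0 def {f,p} use ∅
  B1 def {f,p} use {p}
  B2 def {k} use ∅
  B3 def {p} use {f}
  B4 def {t} use ∅

Backward fixpoint:
  B0: in=∅ out={p}
  B1: in={p} out={f,p}
  B2: in={f,p} out={f,p}
  B3: in={f} out=∅
  B4: in={p} out={p}

Interference:
  f↔{k,p}
  k↔{f,p}
  p↔{f,k,t}
  t↔{p}

Chromatic number:
  lower bound: {f,k,p} mutually conflict ⇒ χ ≥ 3
  3-colouring: c0={p}  c1={f,t}  c2={k}
  χ = 3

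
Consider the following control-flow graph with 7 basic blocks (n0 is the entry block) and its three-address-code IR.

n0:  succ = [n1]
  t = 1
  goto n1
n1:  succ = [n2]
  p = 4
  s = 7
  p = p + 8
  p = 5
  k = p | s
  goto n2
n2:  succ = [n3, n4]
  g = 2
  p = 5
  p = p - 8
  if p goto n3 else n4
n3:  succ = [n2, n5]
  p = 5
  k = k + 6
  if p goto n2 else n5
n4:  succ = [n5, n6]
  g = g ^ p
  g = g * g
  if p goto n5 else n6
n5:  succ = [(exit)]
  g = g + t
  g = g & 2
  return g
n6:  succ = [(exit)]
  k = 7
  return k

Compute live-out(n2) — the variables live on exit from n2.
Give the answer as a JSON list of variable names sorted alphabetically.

def/use:
  n0 def {t} use ∅
  n1 def {k,p,s} use ∅
  n2 def {g,p} use ∅
  n3 def {k,p} use {k}
  n4 def {g} use {g,p}
  n5 def {g} use {g,t}
  n6 def {k} use ∅

Live sets:
  n0 li=∅ lo={t}
  n1 li={t} lo={k,t}
  n2 li={k,t} lo={g,k,p,t}
  n3 li={g,k,t} lo={g,k,t}
  n4 li={g,p,t} lo={g,t}
  n5 li={g,t} lo=∅
  n6 li=∅ lo=∅

live-out(n2) = ["g", "k", "p", "t"]

Answer: ["g", "k", "p", "t"]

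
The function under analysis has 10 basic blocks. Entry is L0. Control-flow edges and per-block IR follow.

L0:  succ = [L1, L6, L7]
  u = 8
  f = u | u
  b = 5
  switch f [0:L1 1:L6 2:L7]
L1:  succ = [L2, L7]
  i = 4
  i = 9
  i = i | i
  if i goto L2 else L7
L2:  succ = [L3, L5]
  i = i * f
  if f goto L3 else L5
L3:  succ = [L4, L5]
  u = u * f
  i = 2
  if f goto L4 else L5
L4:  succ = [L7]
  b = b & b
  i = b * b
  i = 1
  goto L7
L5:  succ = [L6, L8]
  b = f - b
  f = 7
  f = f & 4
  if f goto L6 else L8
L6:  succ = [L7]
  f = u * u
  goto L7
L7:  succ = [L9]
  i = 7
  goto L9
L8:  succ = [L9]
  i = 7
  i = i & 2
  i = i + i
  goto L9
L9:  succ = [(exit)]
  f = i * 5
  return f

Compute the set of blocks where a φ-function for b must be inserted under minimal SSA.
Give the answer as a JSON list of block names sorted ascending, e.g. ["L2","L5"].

idom tree: L1←L0 L2←L1 L3←L2 L4←L3 L5←L2 L6←L0 L7←L0 L8←L5 L9←L0
Join-block Dom:
  L5: preds {L2,L3}: {L0,L1,L2} ∩ {L0,L1,L2,L3} = {L0,L1,L2}; idom=L2
  L6: preds {L0,L5}: {L0} ∩ {L0,L1,L2,L5} = {L0}; idom=L0
  L7: preds {L0,L1,L4,L6}: {L0} ∩ {L0,L1} ∩ {L0,L1,L2,L3,L4} ∩ {L0,L6} = {L0}; idom=L0
  L9: preds {L7,L8}: {L0,L7} ∩ {L0,L1,L2,L5,L8} = {L0}; idom=L0

Frontier:
  L5←L2: walk · to L2
  L5←L3: walk L3 to L2
  L6←L0: walk · to L0
  L6←L5: walk L5→L2→L1 to L0
  L7←L0: walk · to L0
  L7←L1: walk L1 to L0
  L7←L4: walk L4→L3→L2→L1 to L0
  L7←L6: walk L6 to L0
  L9←L7: walk L7 to L0
  L9←L8: walk L8→L5→L2→L1 to L0
  DF(L0)=∅
  DF(L1)={L6,L7,L9}
  DF(L2)={L6,L7,L9}
  DF(L3)={L5,L7}
  DF(L4)={L7}
  DF(L5)={L6,L9}
  DF(L6)={L7}
  DF(L7)={L9}
  DF(L8)={L9}
  DF(L9)=∅

φ for b: defs {L0,L4,L5}
  DF⁺ = {L6,L7,L9}

Answer: ["L6", "L7", "L9"]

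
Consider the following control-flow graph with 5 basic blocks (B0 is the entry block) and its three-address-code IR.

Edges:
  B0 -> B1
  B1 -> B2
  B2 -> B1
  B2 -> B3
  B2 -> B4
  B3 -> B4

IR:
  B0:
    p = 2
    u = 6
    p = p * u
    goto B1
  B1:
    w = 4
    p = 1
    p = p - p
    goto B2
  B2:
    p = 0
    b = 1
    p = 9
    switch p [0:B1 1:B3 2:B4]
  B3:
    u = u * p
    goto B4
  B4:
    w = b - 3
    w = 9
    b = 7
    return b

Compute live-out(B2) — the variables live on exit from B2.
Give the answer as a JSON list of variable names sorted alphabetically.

Answer: ["b", "p", "u"]

Working:
def/use:
  B0 def {p,u} use ∅
  B1 def {p,w} use ∅
  B2 def {b,p} use ∅
  B3 def {u} use {p,u}
  B4 def {b,w} use {b}

Liveness:
  B0 li=∅ lo={u}
  B1 li={u} lo={u}
  B2 li={u} lo={b,p,u}
  B3 li={b,p,u} lo={b}
  B4 li={b} lo=∅

live-out(B2) = ["b", "p", "u"]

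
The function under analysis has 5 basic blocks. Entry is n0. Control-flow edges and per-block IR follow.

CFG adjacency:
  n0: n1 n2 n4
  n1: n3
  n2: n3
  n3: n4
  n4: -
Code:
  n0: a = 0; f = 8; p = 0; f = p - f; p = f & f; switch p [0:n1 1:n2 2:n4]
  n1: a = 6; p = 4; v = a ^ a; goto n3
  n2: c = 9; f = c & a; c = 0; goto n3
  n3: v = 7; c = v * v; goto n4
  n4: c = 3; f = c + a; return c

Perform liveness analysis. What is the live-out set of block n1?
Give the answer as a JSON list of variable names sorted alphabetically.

Per-block:
  n0: {a,f,p} / ∅
  n1: {a,p,v} / ∅
  n2: {c,f} / {a}
  n3: {c,v} / ∅
  n4: {c,f} / {a}

Backward fixpoint:
  n0 li=∅ lo={a}
  n1 li=∅ lo={a}
  n2 li={a} lo={a}
  n3 li={a} lo={a}
  n4 li={a} lo=∅

live-out(n1) = ["a"]

Answer: ["a"]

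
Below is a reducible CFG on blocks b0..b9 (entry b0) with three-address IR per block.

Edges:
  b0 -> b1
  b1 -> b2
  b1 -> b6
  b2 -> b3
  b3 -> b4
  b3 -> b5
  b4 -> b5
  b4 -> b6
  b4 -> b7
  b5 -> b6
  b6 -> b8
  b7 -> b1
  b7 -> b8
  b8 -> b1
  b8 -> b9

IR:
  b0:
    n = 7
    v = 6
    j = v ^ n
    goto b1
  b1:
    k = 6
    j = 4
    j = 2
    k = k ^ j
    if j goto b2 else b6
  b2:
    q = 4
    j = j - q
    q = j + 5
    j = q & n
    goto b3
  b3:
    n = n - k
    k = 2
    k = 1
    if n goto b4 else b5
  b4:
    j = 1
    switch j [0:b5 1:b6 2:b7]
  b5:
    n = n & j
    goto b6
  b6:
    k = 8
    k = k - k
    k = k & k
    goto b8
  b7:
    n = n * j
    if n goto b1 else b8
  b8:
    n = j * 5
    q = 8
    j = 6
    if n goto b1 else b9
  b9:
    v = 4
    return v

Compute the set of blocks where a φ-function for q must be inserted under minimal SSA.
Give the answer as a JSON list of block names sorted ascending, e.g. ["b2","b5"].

Answer: ["b1", "b6", "b8"]

Analysis:
idom tree: b1←b0 b2←b1 b3←b2 b4←b3 b5←b3 b6←b1 b7←b4 b8←b1 b9←b8
Join-block Dom:
  b1: preds {b0,b7,b8}: {b0} ∩ {b0,b1,b2,b3,b4,b7} ∩ {b0,b1,b8} = {b0}; idom=b0
  b5: preds {b3,b4}: {b0,b1,b2,b3} ∩ {b0,b1,b2,b3,b4} = {b0,b1,b2,b3}; idom=b3
  b6: preds {b1,b4,b5}: {b0,b1} ∩ {b0,b1,b2,b3,b4} ∩ {b0,b1,b2,b3,b5} = {b0,b1}; idom=b1
  b8: preds {b6,b7}: {b0,b1,b6} ∩ {b0,b1,b2,b3,b4,b7} = {b0,b1}; idom=b1

Frontier:
  b1←b0: walk · to b0
  b1←b7: walk b7→b4→b3→b2→b1 to b0
  b1←b8: walk b8→b1 to b0
  b5←b3: walk · to b3
  b5←b4: walk b4 to b3
  b6←b1: walk · to b1
  b6←b4: walk b4→b3→b2 to b1
  b6←b5: walk b5→b3→b2 to b1
  b8←b6: walk b6 to b1
  b8←b7: walk b7→b4→b3→b2 to b1
  DF(b0)=∅
  DF(b1)={b1}
  DF(b2)={b1,b6,b8}
  DF(b3)={b1,b6,b8}
  DF(b4)={b1,b5,b6,b8}
  DF(b5)={b6}
  DF(b6)={b8}
  DF(b7)={b1,b8}
  DF(b8)={b1}
  DF(b9)=∅

φ for q: defs {b2,b8}
  DF⁺ = {b1,b6,b8}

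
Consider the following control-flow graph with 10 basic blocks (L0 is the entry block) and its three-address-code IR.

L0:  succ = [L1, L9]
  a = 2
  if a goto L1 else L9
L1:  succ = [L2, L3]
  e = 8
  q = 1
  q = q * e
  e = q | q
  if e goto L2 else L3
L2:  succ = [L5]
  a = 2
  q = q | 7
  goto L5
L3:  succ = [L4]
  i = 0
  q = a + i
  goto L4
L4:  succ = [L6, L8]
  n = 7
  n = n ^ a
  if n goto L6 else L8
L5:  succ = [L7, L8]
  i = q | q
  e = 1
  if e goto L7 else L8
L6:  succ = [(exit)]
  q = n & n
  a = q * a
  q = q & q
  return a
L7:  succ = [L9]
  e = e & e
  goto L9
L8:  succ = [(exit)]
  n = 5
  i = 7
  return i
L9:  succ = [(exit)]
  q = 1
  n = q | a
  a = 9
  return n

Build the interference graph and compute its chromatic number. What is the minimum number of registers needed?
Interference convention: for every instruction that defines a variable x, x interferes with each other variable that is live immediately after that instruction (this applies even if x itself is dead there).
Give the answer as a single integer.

Block summaries:
  L0 def {a} use ∅
  L1 def {e,q} use ∅
  L2 def {a,q} use {q}
  L3 def {i,q} use {a}
  L4 def {n} use {a}
  L5 def {e,i} use {q}
  L6 def {a,q} use {a,n}
  L7 def {e} use {e}
  L8 def {i,n} use ∅
  L9 def {a,n,q} use {a}

Live sets:
  L0 li=∅ lo={a}
  L1 li={a} lo={a,q}
  L2 li={q} lo={a,q}
  L3 li={a} lo={a}
  L4 li={a} lo={a,n}
  L5 li={a,q} lo={a,e}
  L6 li={a,n} lo=∅
  L7 li={a,e} lo={a}
  L8 li=∅ lo=∅
  L9 li={a} lo=∅

Interfere edges:
  a — {e,i,n,q}
  e — {a,q}
  i — {a}
  n — {a}
  q — {a,e}

Chromatic number:
  {a,e,q} pairwise interfere (3-clique) ⇒ χ ≥ 3
  assign a→R0 e→R1 i→R1 n→R1 q→R2 — no edge inside a register ⇒ χ ≤ 3
  χ = 3

Answer: 3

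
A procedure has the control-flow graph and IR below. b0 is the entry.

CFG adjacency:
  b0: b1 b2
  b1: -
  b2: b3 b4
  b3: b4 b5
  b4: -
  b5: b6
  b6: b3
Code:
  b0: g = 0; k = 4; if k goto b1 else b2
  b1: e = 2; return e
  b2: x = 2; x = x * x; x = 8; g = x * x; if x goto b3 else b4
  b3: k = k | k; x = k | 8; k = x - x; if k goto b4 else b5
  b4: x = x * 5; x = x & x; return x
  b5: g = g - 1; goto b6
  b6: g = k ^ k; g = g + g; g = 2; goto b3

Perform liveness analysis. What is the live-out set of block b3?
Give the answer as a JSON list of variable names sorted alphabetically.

Answer: ["g", "k", "x"]

Analysis:
Block summaries:
  b0 def {g,k} use ∅
  b1 def {e} use ∅
  b2 def {g,x} use ∅
  b3 def {k,x} use {k}
  b4 def {x} use {x}
  b5 def {g} use {g}
  b6 def {g} use {k}

Live sets:
  b0 li=∅ lo={k}
  b1 li=∅ lo=∅
  b2 li={k} lo={g,k,x}
  b3 li={g,k} lo={g,k,x}
  b4 li={x} lo=∅
  b5 li={g,k} lo={k}
  b6 li={k} lo={g,k}

live-out(b3) = ["g", "k", "x"]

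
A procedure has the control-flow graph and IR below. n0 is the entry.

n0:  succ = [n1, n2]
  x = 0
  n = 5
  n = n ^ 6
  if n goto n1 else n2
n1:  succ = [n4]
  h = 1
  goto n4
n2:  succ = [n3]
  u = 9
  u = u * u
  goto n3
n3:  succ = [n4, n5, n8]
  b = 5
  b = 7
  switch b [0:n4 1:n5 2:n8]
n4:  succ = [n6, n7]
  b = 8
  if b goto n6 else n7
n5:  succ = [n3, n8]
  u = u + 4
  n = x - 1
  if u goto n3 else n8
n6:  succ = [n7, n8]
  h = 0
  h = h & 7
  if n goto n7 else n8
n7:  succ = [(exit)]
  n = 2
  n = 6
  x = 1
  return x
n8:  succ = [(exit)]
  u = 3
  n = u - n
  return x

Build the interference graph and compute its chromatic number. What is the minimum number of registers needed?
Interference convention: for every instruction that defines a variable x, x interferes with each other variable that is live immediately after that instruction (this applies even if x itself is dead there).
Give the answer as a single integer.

Answer: 4

Working:
Per-block:
  n0 def {n,x} use ∅
  n1 def {h} use ∅
  n2 def {u} use ∅
  n3 def {b} use ∅
  n4 def {b} use ∅
  n5 def {n,u} use {u,x}
  n6 def {h} use {n}
  n7 def {n,x} use ∅
  n8 def {n,u} use {n,x}

Liveness:
  n0 li=∅ lo={n,x}
  n1 li={n,x} lo={n,x}
  n2 li={n,x} lo={n,u,x}
  n3 li={n,u,x} lo={n,u,x}
  n4 li={n,x} lo={n,x}
  n5 li={u,x} lo={n,u,x}
  n6 li={n,x} lo={n,x}
  n7 li=∅ lo=∅
  n8 li={n,x} lo=∅

Interference:
  b: {n,u,x}
  h: {n,x}
  n: {b,h,u,x}
  u: {b,n,x}
  x: {b,h,n,u}

Chromatic number:
  lower bound: {b,n,u,x} mutually conflict ⇒ χ ≥ 4
  4-colouring: r0={n}  r1={x}  r2={b,h}  r3={u}
  χ = 4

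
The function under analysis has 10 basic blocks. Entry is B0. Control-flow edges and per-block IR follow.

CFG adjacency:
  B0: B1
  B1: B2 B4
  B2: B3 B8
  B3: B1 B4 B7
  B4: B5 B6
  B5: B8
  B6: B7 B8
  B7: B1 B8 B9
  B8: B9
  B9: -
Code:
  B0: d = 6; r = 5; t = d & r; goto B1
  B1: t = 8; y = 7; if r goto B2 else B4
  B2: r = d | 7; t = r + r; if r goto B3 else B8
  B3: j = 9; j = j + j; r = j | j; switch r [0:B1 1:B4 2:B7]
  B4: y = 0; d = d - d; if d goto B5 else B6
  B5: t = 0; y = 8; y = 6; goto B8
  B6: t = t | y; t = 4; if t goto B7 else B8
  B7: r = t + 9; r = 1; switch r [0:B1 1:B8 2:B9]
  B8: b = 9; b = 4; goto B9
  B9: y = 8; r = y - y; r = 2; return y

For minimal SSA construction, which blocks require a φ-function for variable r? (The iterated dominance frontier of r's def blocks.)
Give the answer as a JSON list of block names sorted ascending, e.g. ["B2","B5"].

Answer: ["B1", "B4", "B7", "B8", "B9"]

Analysis:
idom tree: B1←B0 B2←B1 B3←B2 B4←B1 B5←B4 B6←B4 B7←B1 B8←B1 B9←B1
Join-block Dom:
  B1: preds {B0,B3,B7}: {B0} ∩ {B0,B1,B2,B3} ∩ {B0,B1,B7} = {B0}; idom=B0
  B4: preds {B1,B3}: {B0,B1} ∩ {B0,B1,B2,B3} = {B0,B1}; idom=B1
  B7: preds {B3,B6}: {B0,B1,B2,B3} ∩ {B0,B1,B4,B6} = {B0,B1}; idom=B1
  B8: preds {B2,B5,B6,B7}: {B0,B1,B2} ∩ {B0,B1,B4,B5} ∩ {B0,B1,B4,B6} ∩ {B0,B1,B7} = {B0,B1}; idom=B1
  B9: preds {B7,B8}: {B0,B1,B7} ∩ {B0,B1,B8} = {B0,B1}; idom=B1

DF walk-up:
  B1←B0: walk · to B0
  B1←B3: walk B3→B2→B1 to B0
  B1←B7: walk B7→B1 to B0
  B4←B1: walk · to B1
  B4←B3: walk B3→B2 to B1
  B7←B3: walk B3→B2 to B1
  B7←B6: walk B6→B4 to B1
  B8←B2: walk B2 to B1
  B8←B5: walk B5→B4 to B1
  B8←B6: walk B6→B4 to B1
  B8←B7: walk B7 to B1
  B9←B7: walk B7 to B1
  B9←B8: walk B8 to B1
  DF(B0)=∅
  DF(B1)={B1}
  DF(B2)={B1,B4,B7,B8}
  DF(B3)={B1,B4,B7}
  DF(B4)={B7,B8}
  DF(B5)={B8}
  DF(B6)={B7,B8}
  DF(B7)={B1,B8,B9}
  DF(B8)={B9}
  DF(B9)=∅

φ for r: defs {B0,B2,B3,B7,B9}
  DF⁺ = {B1,B4,B7,B8,B9}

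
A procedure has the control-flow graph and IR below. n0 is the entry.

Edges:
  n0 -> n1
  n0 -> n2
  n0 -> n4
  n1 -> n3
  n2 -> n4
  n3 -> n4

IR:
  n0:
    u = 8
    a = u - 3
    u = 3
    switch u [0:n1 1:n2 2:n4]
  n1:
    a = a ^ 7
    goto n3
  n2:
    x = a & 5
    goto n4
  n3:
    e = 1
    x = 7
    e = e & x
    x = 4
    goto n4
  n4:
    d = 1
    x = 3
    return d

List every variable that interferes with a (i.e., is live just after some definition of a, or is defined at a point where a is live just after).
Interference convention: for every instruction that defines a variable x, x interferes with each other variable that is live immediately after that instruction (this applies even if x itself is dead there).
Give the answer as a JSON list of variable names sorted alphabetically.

Answer: ["u"]

Working:
def/use:
  n0 def {a,u} use ∅
  n1 def {a} use {a}
  n2 def {x} use {a}
  n3 def {e,x} use ∅
  n4 def {d,x} use ∅

Live sets:
  n0: in=∅ out={a}
  n1: in={a} out=∅
  n2: in={a} out=∅
  n3: in=∅ out=∅
  n4: in=∅ out=∅

Conflict graph:
  a↔{u}
  d↔{x}
  e↔{x}
  u↔{a}
  x↔{d,e}

N(a) = ["u"]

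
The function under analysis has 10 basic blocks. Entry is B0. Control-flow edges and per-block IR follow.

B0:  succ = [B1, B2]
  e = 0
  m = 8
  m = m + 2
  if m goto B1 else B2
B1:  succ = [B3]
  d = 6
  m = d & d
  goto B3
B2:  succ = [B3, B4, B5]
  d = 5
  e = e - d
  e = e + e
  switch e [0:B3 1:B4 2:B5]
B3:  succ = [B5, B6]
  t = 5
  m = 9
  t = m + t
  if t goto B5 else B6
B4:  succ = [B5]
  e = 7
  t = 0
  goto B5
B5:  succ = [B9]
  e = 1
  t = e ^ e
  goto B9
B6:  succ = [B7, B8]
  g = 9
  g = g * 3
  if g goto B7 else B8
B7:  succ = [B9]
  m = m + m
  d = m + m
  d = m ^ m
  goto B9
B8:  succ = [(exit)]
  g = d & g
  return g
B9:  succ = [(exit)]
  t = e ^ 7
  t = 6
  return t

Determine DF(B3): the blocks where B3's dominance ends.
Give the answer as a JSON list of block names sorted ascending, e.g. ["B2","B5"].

Answer: ["B5", "B9"]

Derivation:
idom tree: B1←B0 B2←B0 B3←B0 B4←B2 B5←B0 B6←B3 B7←B6 B8←B6 B9←B0
Dom∩ at merges:
  B3: preds {B1,B2}: {B0,B1} ∩ {B0,B2} = {B0}; idom=B0
  B5: preds {B2,B3,B4}: {B0,B2} ∩ {B0,B3} ∩ {B0,B2,B4} = {B0}; idom=B0
  B9: preds {B5,B7}: {B0,B5} ∩ {B0,B3,B6,B7} = {B0}; idom=B0

DF derivation:
  B3←B1: walk B1 to B0
  B3←B2: walk B2 to B0
  B5←B2: walk B2 to B0
  B5←B3: walk B3 to B0
  B5←B4: walk B4→B2 to B0
  B9←B5: walk B5 to B0
  B9←B7: walk B7→B6→B3 to B0
  B0 → ∅
  B1 → {B3}
  B2 → {B3,B5}
  B3 → {B5,B9}
  B4 → {B5}
  B5 → {B9}
  B6 → {B9}
  B7 → {B9}
  B8 → ∅
  B9 → ∅

DF(B3) = ["B5", "B9"]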